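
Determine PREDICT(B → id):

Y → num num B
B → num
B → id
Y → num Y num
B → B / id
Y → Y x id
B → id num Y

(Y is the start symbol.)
{ 'id' }

PREDICT(B → id) = (FIRST(RHS) \ {ε}) ∪ (FOLLOW(B) if ε ∈ FIRST(RHS), i.e. RHS ⇒* ε)
FIRST(id) = { 'id' }
ε ∉ FIRST(id), so FOLLOW(B) is not added.
PREDICT(B → id) = { 'id' }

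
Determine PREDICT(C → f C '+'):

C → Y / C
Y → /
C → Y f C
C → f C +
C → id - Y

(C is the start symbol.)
PREDICT(C → f C '+') = (FIRST(RHS) \ {ε}) ∪ (FOLLOW(C) if ε ∈ FIRST(RHS), i.e. RHS ⇒* ε)
FIRST(f C '+') = { 'f' }
ε ∉ FIRST(f C '+'), so FOLLOW(C) is not added.
PREDICT(C → f C '+') = { 'f' }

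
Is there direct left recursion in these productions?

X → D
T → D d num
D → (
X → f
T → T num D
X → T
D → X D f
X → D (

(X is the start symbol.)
Yes, T is left-recursive

Direct left recursion occurs when N → N α for some non-terminal N (the right-hand side begins with the left-hand side itself).

X → D: starts with D
T → D d num: starts with D
D → (: starts with '('
X → f: starts with f
T → T num D: LEFT RECURSIVE (starts with T)
X → T: starts with T
D → X D f: starts with X
X → D (: starts with D

The grammar has direct left recursion on: T.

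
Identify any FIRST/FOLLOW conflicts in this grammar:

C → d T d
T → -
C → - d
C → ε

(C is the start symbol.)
A FIRST/FOLLOW conflict occurs when a non-terminal N has a nullable alternative N → β (β ⇒* ε) and another alternative N → α with FIRST(α) ∩ FOLLOW(N) ≠ ∅: on such a lookahead the parser cannot decide between expanding α and letting N vanish via β.

Nullable non-terminals: C.

C: nullable alternative(s) C → ε; FOLLOW(C) = { $ }
  C → d T d: FIRST \ {ε} = { 'd' } — disjoint from FOLLOW(C)
  C → - d: FIRST \ {ε} = { '-' } — disjoint from FOLLOW(C)
  C → ε: FIRST \ {ε} = { } — this is the only nullable alternative, skip

T has no nullable alternative, so no FIRST/FOLLOW check is needed there.

No FIRST/FOLLOW conflicts found.

Answer: No FIRST/FOLLOW conflicts.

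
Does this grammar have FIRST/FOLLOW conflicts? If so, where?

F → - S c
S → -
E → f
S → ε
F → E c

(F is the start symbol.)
Nullable non-terminals: S.

S: nullable alternative(s) S → ε; FOLLOW(S) = { 'c' }
  S → -: FIRST \ {ε} = { '-' } — disjoint from FOLLOW(S)
  S → ε: FIRST \ {ε} = { } — this is the only nullable alternative, skip

E, F have no nullable alternative, so no FIRST/FOLLOW check is needed there.

No FIRST/FOLLOW conflicts found.

Answer: No FIRST/FOLLOW conflicts.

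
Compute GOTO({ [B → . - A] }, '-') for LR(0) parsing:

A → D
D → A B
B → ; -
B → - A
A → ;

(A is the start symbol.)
GOTO(I, '-') = CLOSURE({ [A → αX.β] : [A → α.Xβ] ∈ I, X = '-' })

Items with dot before '-', with the dot advanced:
  [B → . - A] → [B → - . A]
Closure of the advanced items:
  [B → - . A] has the dot before A: add [A → . D], [A → . ;]
  [A → . D] has the dot before D: add [D → . A B]

GOTO = { [A → . ;], [A → . D], [B → - . A], [D → . A B] }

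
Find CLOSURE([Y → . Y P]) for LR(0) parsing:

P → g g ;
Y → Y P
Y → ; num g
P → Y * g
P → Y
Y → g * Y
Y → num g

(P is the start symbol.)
{ [Y → . ; num g], [Y → . Y P], [Y → . g * Y], [Y → . num g] }

To compute CLOSURE, for each item [A → α.Bβ] where B is a non-terminal, add [B → .γ] for all productions B → γ; repeat for the newly added items until nothing changes.

Start with: [Y → . Y P]
  [Y → . Y P] has the dot before Y: add [Y → . ; num g], [Y → . g * Y], [Y → . num g]
No further items can be added.

CLOSURE = { [Y → . ; num g], [Y → . Y P], [Y → . g * Y], [Y → . num g] }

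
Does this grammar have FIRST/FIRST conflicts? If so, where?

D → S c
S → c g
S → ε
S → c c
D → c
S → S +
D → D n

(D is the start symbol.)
Yes. D → S c / D → c on { 'c' }; D → S c / D → D n on { '+', 'c' }; D → c / D → D n on { 'c' }; S → c g / S → c c on { 'c' }; S → c g / S → S '+' on { 'c' }; S → c c / S → S '+' on { 'c' }

A FIRST/FIRST conflict occurs when two productions N → α and N → β for the same non-terminal have FIRST(α) ∩ FIRST(β) ≠ ∅ (with ε ∈ FIRST of a nullable right-hand side, so two nullable alternatives also conflict).

FIRST sets of the non-terminals at (or reachable through a nullable prefix from) the front of some alternative:
  FIRST(S) = { '+', 'c', ε }
  FIRST(D) = { '+', 'c' }

Productions for D:
  D → S c: FIRST = { '+', 'c' }
  D → c: FIRST = { 'c' }
  D → D n: FIRST = { '+', 'c' }
Productions for S:
  S → c g: FIRST = { 'c' }
  S → ε: FIRST = { ε }
  S → c c: FIRST = { 'c' }
  S → S +: FIRST = { '+', 'c' }

Conflict for D: D → S c and D → c
  Overlap: { 'c' }
Conflict for D: D → S c and D → D n
  Overlap: { '+', 'c' }
Conflict for D: D → c and D → D n
  Overlap: { 'c' }
Conflict for S: S → c g and S → c c
  Overlap: { 'c' }
Conflict for S: S → c g and S → S +
  Overlap: { 'c' }
Conflict for S: S → c c and S → S +
  Overlap: { 'c' }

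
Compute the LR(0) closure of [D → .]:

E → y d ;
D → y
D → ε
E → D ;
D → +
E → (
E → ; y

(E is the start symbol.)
{ [D → .] }

Start with: [D → .]
The dot is at the end, so nothing is added.

CLOSURE = { [D → .] }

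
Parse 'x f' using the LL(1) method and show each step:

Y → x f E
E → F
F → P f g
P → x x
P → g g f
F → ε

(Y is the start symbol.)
LL(1) parsing maintains a stack (initially the start symbol over $) and the input. At each step: if the stack top is a terminal, match it against the current input token; if it is a non-terminal N, replace it with the RHS of M[N, lookahead] (the unique production whose predict set contains the lookahead).

Stack is shown with the top on the left.

Stack    Input  Action
----------------------
Y $      x f $  output Y → x f E
x f E $  x f $  match 'x'
f E $    f $    match 'f'
E $      $      output E → F
F $      $      output F → ε
$        $      accept

The string is accepted.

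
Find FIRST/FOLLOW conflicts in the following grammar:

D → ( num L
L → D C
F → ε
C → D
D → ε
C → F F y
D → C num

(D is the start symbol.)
Nullable non-terminals: C, D, F, L.
FIRST sets used below: FIRST(D) = { '(', 'num', 'y', ε }, FIRST(F) = { ε }, FIRST(C) = { '(', 'num', 'y', ε }

C: nullable alternative(s) C → D; FOLLOW(C) = { $, '(', 'num', 'y' }
  C → D: FIRST \ {ε} = { '(', 'num', 'y' } — this is the only nullable alternative, skip
  C → F F y: FIRST \ {ε} = { 'y' } — overlaps FOLLOW(C) on { 'y' }: CONFLICT

D: nullable alternative(s) D → ε; FOLLOW(D) = { $, '(', 'num', 'y' }
  D → ( num L: FIRST \ {ε} = { '(' } — overlaps FOLLOW(D) on { '(' }: CONFLICT
  D → ε: FIRST \ {ε} = { } — this is the only nullable alternative, skip
  D → C num: FIRST \ {ε} = { '(', 'num', 'y' } — overlaps FOLLOW(D) on { '(', 'num', 'y' }: CONFLICT
F has a nullable alternative but only one production, so nothing to check.
L has a nullable alternative but only one production, so nothing to check.

So the grammar has 3 FIRST/FOLLOW conflicts (marked CONFLICT above).

Answer: Yes. D → '(' num L with FOLLOW(D) on { '(' }; D → C num with FOLLOW(D) on { '(', 'num', 'y' }; C → F F y with FOLLOW(C) on { 'y' }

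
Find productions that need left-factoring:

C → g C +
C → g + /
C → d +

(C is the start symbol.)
Left-factoring is needed when two productions for the same non-terminal
share a common prefix on the right-hand side.

Productions for C:
  C → g C +
  C → g + /
  C → d +

Found common prefix 'g' in productions for C

Answer: Yes, C has productions with common prefix 'g'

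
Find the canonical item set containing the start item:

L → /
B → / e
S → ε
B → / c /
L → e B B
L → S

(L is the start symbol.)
{ [L → . /], [L → . S], [L → . e B B], [L' → . L], [S → .] }

First, augment the grammar with L' → L
I₀ = CLOSURE({ [L' → . L] }):
  [L' → . L] has the dot before L: add [L → . /], [L → . e B B], [L → . S]
  [L → . S] has the dot before S: add [S → .]
No further items can be added.

I₀ = { [L → . /], [L → . S], [L → . e B B], [L' → . L], [S → .] }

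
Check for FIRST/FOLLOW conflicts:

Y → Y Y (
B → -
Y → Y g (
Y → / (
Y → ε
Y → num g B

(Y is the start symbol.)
Yes. Y → Y Y '(' with FOLLOW(Y) on { '(', '/', 'g', 'num' }; Y → Y g '(' with FOLLOW(Y) on { '(', '/', 'g', 'num' }; Y → '/' '(' with FOLLOW(Y) on { '/' }; Y → num g B with FOLLOW(Y) on { 'num' }

Nullable non-terminals: Y.
FIRST sets used below: FIRST(Y) = { '(', '/', 'g', 'num', ε }

Y: nullable alternative(s) Y → ε; FOLLOW(Y) = { $, '(', '/', 'g', 'num' }
  Y → Y Y (: FIRST \ {ε} = { '(', '/', 'g', 'num' } — overlaps FOLLOW(Y) on { '(', '/', 'g', 'num' }: CONFLICT
  Y → Y g (: FIRST \ {ε} = { '(', '/', 'g', 'num' } — overlaps FOLLOW(Y) on { '(', '/', 'g', 'num' }: CONFLICT
  Y → / (: FIRST \ {ε} = { '/' } — overlaps FOLLOW(Y) on { '/' }: CONFLICT
  Y → ε: FIRST \ {ε} = { } — this is the only nullable alternative, skip
  Y → num g B: FIRST \ {ε} = { 'num' } — overlaps FOLLOW(Y) on { 'num' }: CONFLICT

B has no nullable alternative, so no FIRST/FOLLOW check is needed there.

So the grammar has 4 FIRST/FOLLOW conflicts (marked CONFLICT above).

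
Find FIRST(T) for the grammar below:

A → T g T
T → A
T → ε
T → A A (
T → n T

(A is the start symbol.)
{ 'g', 'n', ε }

To compute FIRST(T), examine every production with T on the left-hand side, reading each right-hand side left to right until a non-nullable symbol is reached.

FIRST sets of the other non-terminals involved (by the same procedure, iterated to a fixed point):
  FIRST(A) = { 'g', 'n' }

From T → A:
  - A is a non-terminal: add FIRST(A) \ {ε} = { 'g', 'n' }
    A is not nullable, so stop
From T → ε:
  - ε-production, so ε ∈ FIRST(T)
From T → A A (:
  - A is a non-terminal: add FIRST(A) \ {ε} = { 'g', 'n' }
    A is not nullable, so stop
From T → n T:
  - n is a terminal: add 'n' and stop

Collecting: FIRST(T) = { 'g', 'n', ε }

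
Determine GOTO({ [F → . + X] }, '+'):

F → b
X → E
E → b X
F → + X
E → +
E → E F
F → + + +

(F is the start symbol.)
GOTO(I, '+') = CLOSURE({ [A → αX.β] : [A → α.Xβ] ∈ I, X = '+' })

Items with dot before '+', with the dot advanced:
  [F → . + X] → [F → + . X]
Closure of the advanced items:
  [F → + . X] has the dot before X: add [X → . E]
  [X → . E] has the dot before E: add [E → . b X], [E → . +], [E → . E F]

GOTO = { [E → . +], [E → . E F], [E → . b X], [F → + . X], [X → . E] }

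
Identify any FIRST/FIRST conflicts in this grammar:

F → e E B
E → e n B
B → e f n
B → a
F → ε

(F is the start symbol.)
No FIRST/FIRST conflicts.

A FIRST/FIRST conflict occurs when two productions N → α and N → β for the same non-terminal have FIRST(α) ∩ FIRST(β) ≠ ∅ (with ε ∈ FIRST of a nullable right-hand side, so two nullable alternatives also conflict).

Productions for F:
  F → e E B: FIRST = { 'e' }
  F → ε: FIRST = { ε }
Productions for B:
  B → e f n: FIRST = { 'e' }
  B → a: FIRST = { 'a' }
E has only one production, so no FIRST/FIRST conflict is possible there.

All alternatives of each non-terminal have pairwise disjoint FIRST sets.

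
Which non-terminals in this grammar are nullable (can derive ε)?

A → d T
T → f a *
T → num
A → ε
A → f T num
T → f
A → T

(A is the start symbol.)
A non-terminal is nullable if it can derive ε (the empty string): either it has an ε-production, or it has a production whose right-hand side consists entirely of nullable non-terminals.

ε-productions: A → ε
So A is immediately nullable.
No further non-terminal can be added: every production for the remaining non-terminals contains a terminal or a non-nullable non-terminal.
Nullable = { 'A' }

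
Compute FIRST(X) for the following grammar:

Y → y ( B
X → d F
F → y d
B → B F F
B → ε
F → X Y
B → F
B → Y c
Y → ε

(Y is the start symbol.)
{ 'd' }

From X → d F:
  - d is a terminal: add 'd' and stop

Collecting: FIRST(X) = { 'd' }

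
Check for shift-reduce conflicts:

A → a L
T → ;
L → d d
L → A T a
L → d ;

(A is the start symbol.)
No shift-reduce conflicts

A shift-reduce conflict occurs when an LR(0) state has both:
  - a complete (reduce) item [A → α .] (dot at the end), and
  - a shift item [B → β . c γ] (dot before a terminal).

Augment with A' → A and build the canonical LR(0) collection (I0 = CLOSURE({[A' → . A]}), then GOTO on every symbol after a dot until no new states appear). It has 11 states:
  I0: { [A → . a L], [A' → . A] }  — shift
  I1: { [A' → A .] }  — accept
  I2: { [A → . a L], [A → a . L], [L → . A T a], [L → . d ;], [L → . d d] }  — shift
  I3: { [L → A . T a], [T → . ;] }  — shift
  I4: { [A → a L .] }  — reduce
  I5: { [L → d . ;], [L → d . d] }  — shift
  I6: { [L → d ; .] }  — reduce
  I7: { [L → d d .] }  — reduce
  I8: { [T → ; .] }  — reduce
  I9: { [L → A T . a] }  — shift
  I10: { [L → A T a .] }  — reduce

No state contains both a complete item and a shift item.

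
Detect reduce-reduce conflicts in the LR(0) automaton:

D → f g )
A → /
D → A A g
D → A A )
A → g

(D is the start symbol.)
No reduce-reduce conflicts

A reduce-reduce conflict occurs when an LR(0) state has two complete items [A → α .] and [B → β .] — both call for a reduction, and with no lookahead the parser cannot choose between them.

Augment with D' → D and build the canonical LR(0) collection (I0 = CLOSURE({[D' → . D]}), then GOTO on every symbol after a dot until no new states appear). It has 11 states:
  I0: { [A → . /], [A → . g], [D → . A A )], [D → . A A g], [D → . f g )], [D' → . D] }  — shift
  I1: { [A → / .] }  — reduce
  I2: { [A → . /], [A → . g], [D → A . A )], [D → A . A g] }  — shift
  I3: { [D' → D .] }  — accept
  I4: { [D → f . g )] }  — shift
  I5: { [A → g .] }  — reduce
  I6: { [D → f g . )] }  — shift
  I7: { [D → f g ) .] }  — reduce
  I8: { [D → A A . )], [D → A A . g] }  — shift
  I9: { [D → A A ) .] }  — reduce
  I10: { [D → A A g .] }  — reduce

No state contains more than one complete item.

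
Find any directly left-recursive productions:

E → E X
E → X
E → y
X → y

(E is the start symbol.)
E → E X: LEFT RECURSIVE (starts with E)
E → X: starts with X
E → y: starts with y
X → y: starts with y

The grammar has direct left recursion on: E.

Answer: Yes, E is left-recursive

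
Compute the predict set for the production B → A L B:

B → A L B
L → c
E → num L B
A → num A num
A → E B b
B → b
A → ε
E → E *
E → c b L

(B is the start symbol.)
{ 'c', 'num' }

PREDICT(B → A L B) = (FIRST(RHS) \ {ε}) ∪ (FOLLOW(B) if ε ∈ FIRST(RHS), i.e. RHS ⇒* ε)
FIRST(A) = { 'c', 'num', ε }
FIRST(L) = { 'c' }
FIRST(A L B) = { 'c', 'num' }
ε ∉ FIRST(A L B), so FOLLOW(B) is not added.
PREDICT(B → A L B) = { 'c', 'num' }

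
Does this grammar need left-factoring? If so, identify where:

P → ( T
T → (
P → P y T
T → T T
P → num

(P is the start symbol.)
Left-factoring is needed when two productions for the same non-terminal
share a common prefix on the right-hand side.

Productions for P:
  P → ( T
  P → P y T
  P → num
Productions for T:
  T → (
  T → T T

No common prefixes found.

Answer: No, left-factoring is not needed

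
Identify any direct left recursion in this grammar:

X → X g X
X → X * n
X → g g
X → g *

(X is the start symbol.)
Yes, X is left-recursive

X → X g X: LEFT RECURSIVE (starts with X)
X → X * n: LEFT RECURSIVE (starts with X)
X → g g: starts with g
X → g *: starts with g

The grammar has direct left recursion on: X.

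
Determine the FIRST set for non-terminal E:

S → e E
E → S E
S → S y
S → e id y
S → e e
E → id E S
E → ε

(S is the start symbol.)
FIRST sets of the other non-terminals involved (by the same procedure, iterated to a fixed point):
  FIRST(S) = { 'e' }

From E → S E:
  - S is a non-terminal: add FIRST(S) \ {ε} = { 'e' }
    S is not nullable, so stop
From E → id E S:
  - id is a terminal: add 'id' and stop
From E → ε:
  - ε-production, so ε ∈ FIRST(E)

Collecting: FIRST(E) = { 'e', 'id', ε }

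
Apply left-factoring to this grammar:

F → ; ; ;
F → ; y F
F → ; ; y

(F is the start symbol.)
F → ; F'
F' → ; F''
F'' → ;
F'' → y
F' → y F

Left-factoring transforms A → αβ₁ | αβ₂ into A → αA' and A' → β₁ | β₂
(α is the longest common prefix among the alternatives). Repeat until
no nonterminal has two alternatives with a common prefix.

Round 1: F has alternatives sharing prefix ';'. Introduce F': F → ; F'
  Add: F' → ; ;
  Add: F' → y F
  Add: F' → ; y

Round 2: F' has alternatives sharing prefix ';'. Introduce F'': F' → ; F''
  Add: F'' → ;
  Add: F'' → y

No remaining common prefixes — done.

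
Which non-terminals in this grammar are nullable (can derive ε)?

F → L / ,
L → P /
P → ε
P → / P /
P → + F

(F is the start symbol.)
{ 'P' }

A non-terminal is nullable if it can derive ε (the empty string): either it has an ε-production, or it has a production whose right-hand side consists entirely of nullable non-terminals.

ε-productions: P → ε
So P is immediately nullable.
No further non-terminal can be added: every production for the remaining non-terminals contains a terminal or a non-nullable non-terminal.
Nullable = { 'P' }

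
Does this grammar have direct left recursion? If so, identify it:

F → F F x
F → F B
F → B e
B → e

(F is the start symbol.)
Yes, F is left-recursive

Direct left recursion occurs when N → N α for some non-terminal N (the right-hand side begins with the left-hand side itself).

F → F F x: LEFT RECURSIVE (starts with F)
F → F B: LEFT RECURSIVE (starts with F)
F → B e: starts with B
B → e: starts with e

The grammar has direct left recursion on: F.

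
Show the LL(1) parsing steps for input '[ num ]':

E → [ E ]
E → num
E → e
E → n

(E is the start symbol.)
LL(1) parsing maintains a stack (initially the start symbol over $) and the input. At each step: if the stack top is a terminal, match it against the current input token; if it is a non-terminal N, replace it with the RHS of M[N, lookahead] (the unique production whose predict set contains the lookahead).

Stack is shown with the top on the left.

Stack    Input      Action
--------------------------
E $      [ num ] $  output E → [ E ]
[ E ] $  [ num ] $  match '['
E ] $    num ] $    output E → num
num ] $  num ] $    match 'num'
] $      ] $        match ']'
$        $          accept

The string is accepted.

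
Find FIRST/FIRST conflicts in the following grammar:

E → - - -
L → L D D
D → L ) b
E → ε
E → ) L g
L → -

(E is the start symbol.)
Yes. L → L D D / L → '-' on { '-' }

A FIRST/FIRST conflict occurs when two productions N → α and N → β for the same non-terminal have FIRST(α) ∩ FIRST(β) ≠ ∅ (with ε ∈ FIRST of a nullable right-hand side, so two nullable alternatives also conflict).

FIRST sets of the non-terminals at (or reachable through a nullable prefix from) the front of some alternative:
  FIRST(L) = { '-' }

Productions for E:
  E → - - -: FIRST = { '-' }
  E → ε: FIRST = { ε }
  E → ) L g: FIRST = { ')' }
Productions for L:
  L → L D D: FIRST = { '-' }
  L → -: FIRST = { '-' }
D has only one production, so no FIRST/FIRST conflict is possible there.

Conflict for L: L → L D D and L → -
  Overlap: { '-' }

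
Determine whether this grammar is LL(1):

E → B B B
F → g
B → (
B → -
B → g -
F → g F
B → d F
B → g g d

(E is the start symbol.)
No. Predict set conflict for F: { 'g' }

For F:
  PREDICT(F → g) = { 'g' }
  PREDICT(F → g F) = { 'g' }
For B:
  PREDICT(B → '(') = { '(' }
  PREDICT(B → '-') = { '-' }
  PREDICT(B → g '-') = { 'g' }
  PREDICT(B → d F) = { 'd' }
  PREDICT(B → g g d) = { 'g' }
E has a single production, so nothing to check there.

Conflict found: Predict set conflict for F: { 'g' }
The grammar is NOT LL(1).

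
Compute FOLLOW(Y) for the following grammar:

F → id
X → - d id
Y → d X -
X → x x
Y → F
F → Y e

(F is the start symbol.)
To compute FOLLOW(Y), find every occurrence of Y on a right-hand side N → α Y β: add FIRST(β) \ {ε}, and if β is empty or nullable also add FOLLOW(N). Iterate to a fixed point.

In F → Y e: Y is followed by e, add FIRST(e) \ {ε} = { 'e' }

Taking the union: FOLLOW(Y) = { 'e' }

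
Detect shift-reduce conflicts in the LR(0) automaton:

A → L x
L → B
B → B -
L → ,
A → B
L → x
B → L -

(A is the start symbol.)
Augment with A' → A and build the canonical LR(0) collection (I0 = CLOSURE({[A' → . A]}), then GOTO on every symbol after a dot until no new states appear). It has 9 states:
  I0: { [A → . B], [A → . L x], [A' → . A], [B → . B -], [B → . L -], [L → . ,], [L → . B], [L → . x] }  — shift
  I1: { [L → , .] }  — reduce
  I2: { [A' → A .] }  — accept
  I3: { [A → B .], [B → B . -], [L → B .] }  — shift, 2 reduces
  I4: { [A → L . x], [B → L . -] }  — shift
  I5: { [L → x .] }  — reduce
  I6: { [B → L - .] }  — reduce
  I7: { [A → L x .] }  — reduce
  I8: { [B → B - .] }  — reduce

I3 contains reduce items [A → B .], [L → B .] and shift item [B → B . -] — shift-reduce conflict.

Answer: Yes — I3: [A → B .] vs [B → B . -]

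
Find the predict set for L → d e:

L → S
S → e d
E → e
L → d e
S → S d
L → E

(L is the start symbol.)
PREDICT(L → d e) = (FIRST(RHS) \ {ε}) ∪ (FOLLOW(L) if ε ∈ FIRST(RHS), i.e. RHS ⇒* ε)
FIRST(d e) = { 'd' }
ε ∉ FIRST(d e), so FOLLOW(L) is not added.
PREDICT(L → d e) = { 'd' }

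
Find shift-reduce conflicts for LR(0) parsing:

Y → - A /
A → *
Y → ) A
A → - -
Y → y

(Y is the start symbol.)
A shift-reduce conflict occurs when an LR(0) state has both:
  - a complete (reduce) item [A → α .] (dot at the end), and
  - a shift item [B → β . c γ] (dot before a terminal).

Augment with Y' → Y and build the canonical LR(0) collection (I0 = CLOSURE({[Y' → . Y]}), then GOTO on every symbol after a dot until no new states appear). It has 11 states:
  I0: { [Y → . ) A], [Y → . - A /], [Y → . y], [Y' → . Y] }  — shift
  I1: { [A → . *], [A → . - -], [Y → ) . A] }  — shift
  I2: { [A → . *], [A → . - -], [Y → - . A /] }  — shift
  I3: { [Y' → Y .] }  — accept
  I4: { [Y → y .] }  — reduce
  I5: { [A → * .] }  — reduce
  I6: { [A → - . -] }  — shift
  I7: { [Y → - A . /] }  — shift
  I8: { [Y → - A / .] }  — reduce
  I9: { [A → - - .] }  — reduce
  I10: { [Y → ) A .] }  — reduce

No state contains both a complete item and a shift item.

Answer: No shift-reduce conflicts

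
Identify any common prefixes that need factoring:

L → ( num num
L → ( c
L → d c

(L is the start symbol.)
Left-factoring is needed when two productions for the same non-terminal
share a common prefix on the right-hand side.

Productions for L:
  L → ( num num
  L → ( c
  L → d c

Found common prefix '(' in productions for L

Answer: Yes, L has productions with common prefix '('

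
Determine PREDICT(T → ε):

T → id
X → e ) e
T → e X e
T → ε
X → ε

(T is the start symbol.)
PREDICT(T → ε) = (FIRST(RHS) \ {ε}) ∪ (FOLLOW(T) if ε ∈ FIRST(RHS), i.e. RHS ⇒* ε)
The right-hand side is ε (FIRST(ε) = { ε }), so the predict set is FOLLOW(T) = { $ }
PREDICT(T → ε) = { $ }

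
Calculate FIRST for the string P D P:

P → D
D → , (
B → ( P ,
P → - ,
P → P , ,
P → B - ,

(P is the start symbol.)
FIRST sets of the non-terminals involved (from the grammar, by fixed-point iteration):
  FIRST(P) = { '(', ',', '-' }

To compute FIRST(P D P), process the symbols left to right:
Symbol P is a non-terminal. Add FIRST(P) \ {ε} = { '(', ',', '-' }
P is not nullable (ε ∉ FIRST(P)), so stop here.
FIRST(P D P) = { '(', ',', '-' }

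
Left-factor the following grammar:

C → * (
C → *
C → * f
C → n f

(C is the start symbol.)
C → * C'
C' → (
C' → ε
C' → f
C → n f

Left-factoring transforms A → αβ₁ | αβ₂ into A → αA' and A' → β₁ | β₂
(α is the longest common prefix among the alternatives). Repeat until
no nonterminal has two alternatives with a common prefix.

Round 1: C has alternatives sharing prefix '*'. Introduce C': C → * C'
  Add: C' → (
  Add: C' → ε
  Add: C' → f

No remaining common prefixes — done.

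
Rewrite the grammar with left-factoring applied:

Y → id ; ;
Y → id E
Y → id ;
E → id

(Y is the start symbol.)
Left-factoring transforms A → αβ₁ | αβ₂ into A → αA' and A' → β₁ | β₂
(α is the longest common prefix among the alternatives). Repeat until
no nonterminal has two alternatives with a common prefix.

Round 1: Y has alternatives sharing prefix 'id'. Introduce Y': Y → id Y'
  Add: Y' → ; ;
  Add: Y' → E
  Add: Y' → ;

Round 2: Y' has alternatives sharing prefix ';'. Introduce Y'': Y' → ; Y''
  Add: Y'' → ;
  Add: Y'' → ε

No remaining common prefixes — done.

Resulting grammar:
Y → id Y'
Y' → ; Y''
Y'' → ;
Y'' → ε
Y' → E
E → id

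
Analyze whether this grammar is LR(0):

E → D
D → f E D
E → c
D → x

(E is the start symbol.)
Yes, the grammar is LR(0)

A grammar is LR(0) if no state in the canonical LR(0) collection has:
  - both a shift item (dot before a terminal) and a complete item (shift-reduce conflict), or
  - two or more complete items (reduce-reduce conflict; the accept item [E' → E .] counts as a complete item here).

Augment with E' → E and build the canonical LR(0) collection (I0 = CLOSURE({[E' → . E]}), then GOTO on every symbol after a dot until no new states appear). It has 8 states:
  I0: { [D → . f E D], [D → . x], [E → . D], [E → . c], [E' → . E] }  — shift
  I1: { [E → D .] }  — reduce
  I2: { [E' → E .] }  — accept
  I3: { [E → c .] }  — reduce
  I4: { [D → . f E D], [D → . x], [D → f . E D], [E → . D], [E → . c] }  — shift
  I5: { [D → x .] }  — reduce
  I6: { [D → . f E D], [D → . x], [D → f E . D] }  — shift
  I7: { [D → f E D .] }  — reduce

Every state is either a pure shift/goto state or contains exactly one complete item and nothing to shift — no conflicts. The grammar is LR(0).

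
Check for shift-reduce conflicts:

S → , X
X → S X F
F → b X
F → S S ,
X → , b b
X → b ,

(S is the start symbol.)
A shift-reduce conflict occurs when an LR(0) state has both:
  - a complete (reduce) item [A → α .] (dot at the end), and
  - a shift item [B → β . c γ] (dot before a terminal).

Augment with S' → S and build the canonical LR(0) collection (I0 = CLOSURE({[S' → . S]}), then GOTO on every symbol after a dot until no new states appear). It has 17 states:
  I0: { [S → . , X], [S' → . S] }  — shift
  I1: { [S → , . X], [S → . , X], [X → . , b b], [X → . S X F], [X → . b ,] }  — shift
  I2: { [S' → S .] }  — accept
  I3: { [S → , . X], [S → . , X], [X → , . b b], [X → . , b b], [X → . S X F], [X → . b ,] }  — shift
  I4: { [S → . , X], [X → . , b b], [X → . S X F], [X → . b ,], [X → S . X F] }  — shift
  I5: { [S → , X .] }  — reduce
  I6: { [X → b . ,] }  — shift
  I7: { [X → b , .] }  — reduce
  I8: { [F → . S S ,], [F → . b X], [S → . , X], [X → S X . F] }  — shift
  I9: { [X → S X F .] }  — reduce
  I10: { [F → S . S ,], [S → . , X] }  — shift
  I11: { [F → b . X], [S → . , X], [X → . , b b], [X → . S X F], [X → . b ,] }  — shift
  I12: { [F → b X .] }  — reduce
  I13: { [F → S S . ,] }  — shift
  I14: { [F → S S , .] }  — reduce
  I15: { [X → , b . b], [X → b . ,] }  — shift
  I16: { [X → , b b .] }  — reduce

No state contains both a complete item and a shift item.

Answer: No shift-reduce conflicts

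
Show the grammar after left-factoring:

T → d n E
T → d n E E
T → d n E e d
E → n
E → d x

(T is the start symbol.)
Left-factoring transforms A → αβ₁ | αβ₂ into A → αA' and A' → β₁ | β₂
(α is the longest common prefix among the alternatives). Repeat until
no nonterminal has two alternatives with a common prefix.

Round 1: T has alternatives sharing prefix 'd n E'. Introduce T': T → d n E T'
  Add: T' → ε
  Add: T' → E
  Add: T' → e d

No remaining common prefixes — done.

Resulting grammar:
T → d n E T'
T' → ε
T' → E
T' → e d
E → n
E → d x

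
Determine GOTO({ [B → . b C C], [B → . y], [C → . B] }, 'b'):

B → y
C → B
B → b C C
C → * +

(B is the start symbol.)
GOTO(I, 'b') = CLOSURE({ [A → αX.β] : [A → α.Xβ] ∈ I, X = 'b' })

Items with dot before 'b', with the dot advanced:
  [B → . b C C] → [B → b . C C]
Closure of the advanced items:
  [B → b . C C] has the dot before C: add [C → . B], [C → . * +]
  [C → . B] has the dot before B: add [B → . y], [B → . b C C]

GOTO = { [B → . b C C], [B → . y], [B → b . C C], [C → . * +], [C → . B] }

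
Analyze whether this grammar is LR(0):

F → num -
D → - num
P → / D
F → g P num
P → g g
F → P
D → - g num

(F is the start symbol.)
A grammar is LR(0) if no state in the canonical LR(0) collection has:
  - both a shift item (dot before a terminal) and a complete item (shift-reduce conflict), or
  - two or more complete items (reduce-reduce conflict; the accept item [F' → F .] counts as a complete item here).

Augment with F' → F and build the canonical LR(0) collection (I0 = CLOSURE({[F' → . F]}), then GOTO on every symbol after a dot until no new states appear). It has 16 states:
  I0: { [F → . P], [F → . g P num], [F → . num -], [F' → . F], [P → . / D], [P → . g g] }  — shift
  I1: { [D → . - g num], [D → . - num], [P → / . D] }  — shift
  I2: { [F' → F .] }  — accept
  I3: { [F → P .] }  — reduce
  I4: { [F → g . P num], [P → . / D], [P → . g g], [P → g . g] }  — shift
  I5: { [F → num . -] }  — shift
  I6: { [F → num - .] }  — reduce
  I7: { [F → g P . num] }  — shift
  I8: { [P → g . g], [P → g g .] }  — shift, reduce
  I9: { [P → g g .] }  — reduce
  I10: { [F → g P num .] }  — reduce
  I11: { [D → - . g num], [D → - . num] }  — shift
  I12: { [P → / D .] }  — reduce
  I13: { [D → - g . num] }  — shift
  I14: { [D → - num .] }  — reduce
  I15: { [D → - g num .] }  — reduce

Conflict in state I8:
  Shift-reduce conflict between [P → g g .] and [P → g . g]
So the grammar is NOT LR(0).

Answer: No. Shift-reduce conflict between [P → g g .] and [P → g . g]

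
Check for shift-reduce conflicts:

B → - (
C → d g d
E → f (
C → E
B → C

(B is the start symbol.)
Augment with B' → B and build the canonical LR(0) collection (I0 = CLOSURE({[B' → . B]}), then GOTO on every symbol after a dot until no new states appear). It has 11 states:
  I0: { [B → . - (], [B → . C], [B' → . B], [C → . E], [C → . d g d], [E → . f (] }  — shift
  I1: { [B → - . (] }  — shift
  I2: { [B' → B .] }  — accept
  I3: { [B → C .] }  — reduce
  I4: { [C → E .] }  — reduce
  I5: { [C → d . g d] }  — shift
  I6: { [E → f . (] }  — shift
  I7: { [E → f ( .] }  — reduce
  I8: { [C → d g . d] }  — shift
  I9: { [C → d g d .] }  — reduce
  I10: { [B → - ( .] }  — reduce

No state contains both a complete item and a shift item.

Answer: No shift-reduce conflicts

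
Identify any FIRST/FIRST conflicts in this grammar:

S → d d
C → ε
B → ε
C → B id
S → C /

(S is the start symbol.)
No FIRST/FIRST conflicts.

A FIRST/FIRST conflict occurs when two productions N → α and N → β for the same non-terminal have FIRST(α) ∩ FIRST(β) ≠ ∅ (with ε ∈ FIRST of a nullable right-hand side, so two nullable alternatives also conflict).

FIRST sets of the non-terminals at (or reachable through a nullable prefix from) the front of some alternative:
  FIRST(C) = { 'id', ε }
  FIRST(B) = { ε }

Productions for S:
  S → d d: FIRST = { 'd' }
  S → C /: FIRST = { '/', 'id' }
Productions for C:
  C → ε: FIRST = { ε }
  C → B id: FIRST = { 'id' }
B has only one production, so no FIRST/FIRST conflict is possible there.

All alternatives of each non-terminal have pairwise disjoint FIRST sets.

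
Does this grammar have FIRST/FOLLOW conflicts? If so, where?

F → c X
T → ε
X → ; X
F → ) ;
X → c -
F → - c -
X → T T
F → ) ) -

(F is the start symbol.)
A FIRST/FOLLOW conflict occurs when a non-terminal N has a nullable alternative N → β (β ⇒* ε) and another alternative N → α with FIRST(α) ∩ FOLLOW(N) ≠ ∅: on such a lookahead the parser cannot decide between expanding α and letting N vanish via β.

Nullable non-terminals: T, X.
FIRST sets used below: FIRST(T) = { ε }
T has a nullable alternative but only one production, so nothing to check.

X: nullable alternative(s) X → T T; FOLLOW(X) = { $ }
  X → ; X: FIRST \ {ε} = { ';' } — disjoint from FOLLOW(X)
  X → c -: FIRST \ {ε} = { 'c' } — disjoint from FOLLOW(X)
  X → T T: FIRST \ {ε} = { } — this is the only nullable alternative, skip

F has no nullable alternative, so no FIRST/FOLLOW check is needed there.

No FIRST/FOLLOW conflicts found.

Answer: No FIRST/FOLLOW conflicts.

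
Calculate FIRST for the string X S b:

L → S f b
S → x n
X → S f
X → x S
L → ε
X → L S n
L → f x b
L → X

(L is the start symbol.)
{ 'f', 'x' }

FIRST sets of the non-terminals involved (from the grammar, by fixed-point iteration):
  FIRST(X) = { 'f', 'x' }

To compute FIRST(X S b), process the symbols left to right:
Symbol X is a non-terminal. Add FIRST(X) \ {ε} = { 'f', 'x' }
X is not nullable (ε ∉ FIRST(X)), so stop here.
FIRST(X S b) = { 'f', 'x' }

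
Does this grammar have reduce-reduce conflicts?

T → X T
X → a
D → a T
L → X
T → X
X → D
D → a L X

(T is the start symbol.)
Yes — I7: [L → X .] vs [T → X .]

A reduce-reduce conflict occurs when an LR(0) state has two complete items [A → α .] and [B → β .] — both call for a reduction, and with no lookahead the parser cannot choose between them.

Augment with T' → T and build the canonical LR(0) collection (I0 = CLOSURE({[T' → . T]}), then GOTO on every symbol after a dot until no new states appear). It has 10 states:
  I0: { [D → . a L X], [D → . a T], [T → . X T], [T → . X], [T' → . T], [X → . D], [X → . a] }  — shift
  I1: { [X → D .] }  — reduce
  I2: { [T' → T .] }  — accept
  I3: { [D → . a L X], [D → . a T], [T → . X T], [T → . X], [T → X . T], [T → X .], [X → . D], [X → . a] }  — shift, reduce
  I4: { [D → . a L X], [D → . a T], [D → a . L X], [D → a . T], [L → . X], [T → . X T], [T → . X], [X → . D], [X → . a], [X → a .] }  — shift, reduce
  I5: { [D → . a L X], [D → . a T], [D → a L . X], [X → . D], [X → . a] }  — shift
  I6: { [D → a T .] }  — reduce
  I7: { [D → . a L X], [D → . a T], [L → X .], [T → . X T], [T → . X], [T → X . T], [T → X .], [X → . D], [X → . a] }  — shift, 2 reduces
  I8: { [T → X T .] }  — reduce
  I9: { [D → a L X .] }  — reduce

I7 contains complete items [L → X .], [T → X .] — reduce-reduce conflict.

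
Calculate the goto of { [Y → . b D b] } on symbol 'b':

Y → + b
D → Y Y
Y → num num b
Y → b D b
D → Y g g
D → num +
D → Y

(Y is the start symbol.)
GOTO(I, 'b') = CLOSURE({ [A → αX.β] : [A → α.Xβ] ∈ I, X = 'b' })

Items with dot before 'b', with the dot advanced:
  [Y → . b D b] → [Y → b . D b]
Closure of the advanced items:
  [Y → b . D b] has the dot before D: add [D → . Y Y], [D → . Y g g], [D → . num +], [D → . Y]
  [D → . Y Y] has the dot before Y: add [Y → . + b], [Y → . num num b], [Y → . b D b]

GOTO = { [D → . Y Y], [D → . Y g g], [D → . Y], [D → . num +], [Y → . + b], [Y → . b D b], [Y → . num num b], [Y → b . D b] }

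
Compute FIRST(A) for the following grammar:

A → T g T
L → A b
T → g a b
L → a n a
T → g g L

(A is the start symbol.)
{ 'g' }

FIRST sets of the other non-terminals involved (by the same procedure, iterated to a fixed point):
  FIRST(T) = { 'g' }

From A → T g T:
  - T is a non-terminal: add FIRST(T) \ {ε} = { 'g' }
    T is not nullable, so stop

Collecting: FIRST(A) = { 'g' }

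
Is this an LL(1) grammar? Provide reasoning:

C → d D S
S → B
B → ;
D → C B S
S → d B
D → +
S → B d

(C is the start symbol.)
No. Predict set conflict for S: { ';' }

Relevant sets:
  FIRST(B) = { ';' }
  FIRST(C) = { 'd' }

For S:
  PREDICT(S → B) = { ';' }
  PREDICT(S → d B) = { 'd' }
  PREDICT(S → B d) = { ';' }
For D:
  PREDICT(D → C B S) = { 'd' }
  PREDICT(D → '+') = { '+' }
C, B have a single production, so nothing to check there.

Conflict found: Predict set conflict for S: { ';' }
The grammar is NOT LL(1).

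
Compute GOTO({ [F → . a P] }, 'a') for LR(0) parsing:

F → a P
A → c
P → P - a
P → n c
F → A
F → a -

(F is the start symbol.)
GOTO(I, 'a') = CLOSURE({ [A → αX.β] : [A → α.Xβ] ∈ I, X = 'a' })

Items with dot before 'a', with the dot advanced:
  [F → . a P] → [F → a . P]
Closure of the advanced items:
  [F → a . P] has the dot before P: add [P → . P - a], [P → . n c]

GOTO = { [F → a . P], [P → . P - a], [P → . n c] }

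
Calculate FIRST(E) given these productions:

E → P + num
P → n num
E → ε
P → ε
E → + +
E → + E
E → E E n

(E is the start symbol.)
To compute FIRST(E), examine every production with E on the left-hand side, reading each right-hand side left to right until a non-nullable symbol is reached.

FIRST sets of the other non-terminals involved (by the same procedure, iterated to a fixed point):
  FIRST(P) = { 'n', ε }

From E → P + num:
  - P is a non-terminal: add FIRST(P) \ {ε} = { 'n' }
    P is nullable, so continue to the next symbol
  - '+' is a terminal: add '+' and stop
From E → ε:
  - ε-production, so ε ∈ FIRST(E)
From E → + +:
  - '+' is a terminal: add '+' and stop
From E → + E:
  - '+' is a terminal: add '+' and stop
From E → E E n:
  - E is the symbol being defined: contributes nothing new
    E is nullable, so continue to the next symbol
  - E is the symbol being defined: contributes nothing new
    E is nullable, so continue to the next symbol
  - n is a terminal: add 'n' and stop

Collecting: FIRST(E) = { '+', 'n', ε }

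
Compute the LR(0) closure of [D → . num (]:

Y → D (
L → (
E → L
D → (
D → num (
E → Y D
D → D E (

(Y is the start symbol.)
{ [D → . num (] }

Start with: [D → . num (]
The dot precedes the terminal num, so nothing is added.

CLOSURE = { [D → . num (] }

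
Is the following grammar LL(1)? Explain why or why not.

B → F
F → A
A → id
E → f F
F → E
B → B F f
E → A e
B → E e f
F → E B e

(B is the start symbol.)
No. Predict set conflict for B: { 'f', 'id' }

A grammar is LL(1) if for each non-terminal N with multiple productions, the predict sets of those productions are pairwise disjoint, where PREDICT(N → α) = (FIRST(α) \ {ε}) ∪ (FOLLOW(N) if α ⇒* ε).

Relevant sets:
  FIRST(F) = { 'f', 'id' }
  FIRST(B) = { 'f', 'id' }
  FIRST(E) = { 'f', 'id' }
  FIRST(A) = { 'id' }

For B:
  PREDICT(B → F) = { 'f', 'id' }
  PREDICT(B → B F f) = { 'f', 'id' }
  PREDICT(B → E e f) = { 'f', 'id' }
For F:
  PREDICT(F → A) = { 'id' }
  PREDICT(F → E) = { 'f', 'id' }
  PREDICT(F → E B e) = { 'f', 'id' }
For E:
  PREDICT(E → f F) = { 'f' }
  PREDICT(E → A e) = { 'id' }
A has a single production, so nothing to check there.

Conflict found: Predict set conflict for B: { 'f', 'id' }
The grammar is NOT LL(1).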